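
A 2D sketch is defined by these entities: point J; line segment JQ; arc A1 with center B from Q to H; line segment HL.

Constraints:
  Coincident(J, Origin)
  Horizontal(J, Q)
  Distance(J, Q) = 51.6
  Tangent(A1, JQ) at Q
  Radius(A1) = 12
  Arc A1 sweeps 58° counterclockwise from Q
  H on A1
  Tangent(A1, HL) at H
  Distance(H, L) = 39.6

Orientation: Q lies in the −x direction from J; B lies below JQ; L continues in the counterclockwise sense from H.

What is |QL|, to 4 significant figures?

50.10

On A1, Q sits at bearing 90° from B; a 58° counterclockwise sweep puts H at bearing 148°, so H = B + 12.0·(cos 148°, sin 148°) = (-61.78, -5.641). Since A1 is tangent to HL there, BH ⟂ HL, so HL runs along (−sin 148°, cos 148°); with |HL| = 39.6, L = (-82.76, -39.22). Then |QL| = |L − Q| = 50.10.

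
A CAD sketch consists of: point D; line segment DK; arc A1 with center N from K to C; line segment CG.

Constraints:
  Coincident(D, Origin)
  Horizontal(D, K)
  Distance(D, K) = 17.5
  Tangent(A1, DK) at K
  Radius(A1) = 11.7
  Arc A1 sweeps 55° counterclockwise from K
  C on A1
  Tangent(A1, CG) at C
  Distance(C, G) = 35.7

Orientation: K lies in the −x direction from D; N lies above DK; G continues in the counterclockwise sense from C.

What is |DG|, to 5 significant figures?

36.465

D is at the origin; DK is horizontal with |DK| = 17.5 and K on the −x side, so K = (-17.500, 0.0000). Tangency of A1 to DK means the radius NK is perpendicular to DK, so N = K + (0, 11.7) = (-17.500, 11.700). On A1, K sits at bearing -90° from N; a 55° counterclockwise sweep puts C at bearing -35°, so C = N + 11.7·(cos -35°, sin -35°) = (-7.9159, 4.9892). Tangency of A1 to CG means the radius NC is perpendicular to CG, so CG runs along (−sin -35°, cos -35°); with |CG| = 35.7, G = (12.561, 34.233). Then |DG| = |G − D| = 36.465.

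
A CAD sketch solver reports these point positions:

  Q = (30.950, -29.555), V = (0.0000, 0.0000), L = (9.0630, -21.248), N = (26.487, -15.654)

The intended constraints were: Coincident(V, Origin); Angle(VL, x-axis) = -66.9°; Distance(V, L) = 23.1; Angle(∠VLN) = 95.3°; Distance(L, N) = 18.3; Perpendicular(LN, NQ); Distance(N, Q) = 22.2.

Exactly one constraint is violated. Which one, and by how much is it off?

Distance(N, Q) = 22.2 — off by 7.60.

V = (0.00, 0.00) ✓; VL at -66.90° ✓; |VL| = 23.10 ✓; ∠VLN = 95.30° ✓; |LN| = 18.30 ✓; ∠(LN, NQ) = 90.00° ✓; |NQ| = 14.60 ✗.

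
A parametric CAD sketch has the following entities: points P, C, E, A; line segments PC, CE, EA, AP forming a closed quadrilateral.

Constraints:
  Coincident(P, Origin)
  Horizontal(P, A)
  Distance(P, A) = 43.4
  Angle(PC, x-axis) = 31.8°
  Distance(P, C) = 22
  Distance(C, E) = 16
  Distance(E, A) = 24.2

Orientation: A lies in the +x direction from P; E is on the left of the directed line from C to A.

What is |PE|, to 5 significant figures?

37.969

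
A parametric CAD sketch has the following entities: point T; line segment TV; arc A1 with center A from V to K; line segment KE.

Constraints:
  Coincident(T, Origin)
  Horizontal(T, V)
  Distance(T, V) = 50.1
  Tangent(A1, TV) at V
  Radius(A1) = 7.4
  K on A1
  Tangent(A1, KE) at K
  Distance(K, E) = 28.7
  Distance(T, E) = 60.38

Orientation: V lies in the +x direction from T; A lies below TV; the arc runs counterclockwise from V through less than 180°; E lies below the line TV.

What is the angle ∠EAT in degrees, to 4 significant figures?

93.87°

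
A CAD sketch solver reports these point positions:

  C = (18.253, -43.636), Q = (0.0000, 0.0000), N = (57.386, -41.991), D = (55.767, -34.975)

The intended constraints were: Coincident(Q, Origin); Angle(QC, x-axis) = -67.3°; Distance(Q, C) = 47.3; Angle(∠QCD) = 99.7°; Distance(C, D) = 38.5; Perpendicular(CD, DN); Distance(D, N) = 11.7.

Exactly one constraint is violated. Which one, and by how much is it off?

Distance(D, N) = 11.7 — off by 4.50.

Q = (0.00, 0.00) ✓; QC at -67.30° ✓; |QC| = 47.30 ✓; ∠QCD = 99.70° ✓; |CD| = 38.50 ✓; ∠(CD, DN) = 90.01° ✓; |DN| = 7.200 ✗.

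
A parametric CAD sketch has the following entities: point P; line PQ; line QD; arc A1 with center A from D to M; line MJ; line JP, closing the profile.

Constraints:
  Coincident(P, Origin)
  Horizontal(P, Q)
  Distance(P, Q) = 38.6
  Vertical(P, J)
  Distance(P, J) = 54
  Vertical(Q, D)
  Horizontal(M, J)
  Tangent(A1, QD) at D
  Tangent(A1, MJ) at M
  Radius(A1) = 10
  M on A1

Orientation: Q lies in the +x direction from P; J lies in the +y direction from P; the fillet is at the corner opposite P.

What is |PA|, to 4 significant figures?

52.48

P and J share the same x with |PJ| = 54.0 and J on the +y side, so J = (0.000, 54.00). The virtual corner opposite P is at (38.60, 54.00). A1 meets QD tangentially, so AD is at right angles to QD and the tangent condition forces AM to be normal to MJ, with radius 10.0, so the center A sits 10.0 in from both sides at A = (28.60, 44.00). Then |PA| = |A − P| = 52.48.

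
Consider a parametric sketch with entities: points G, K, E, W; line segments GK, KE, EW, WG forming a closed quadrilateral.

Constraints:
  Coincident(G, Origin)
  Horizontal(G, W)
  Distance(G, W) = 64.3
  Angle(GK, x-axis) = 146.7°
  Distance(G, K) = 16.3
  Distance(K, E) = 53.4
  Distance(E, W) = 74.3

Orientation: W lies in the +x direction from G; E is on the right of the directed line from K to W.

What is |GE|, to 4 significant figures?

41.93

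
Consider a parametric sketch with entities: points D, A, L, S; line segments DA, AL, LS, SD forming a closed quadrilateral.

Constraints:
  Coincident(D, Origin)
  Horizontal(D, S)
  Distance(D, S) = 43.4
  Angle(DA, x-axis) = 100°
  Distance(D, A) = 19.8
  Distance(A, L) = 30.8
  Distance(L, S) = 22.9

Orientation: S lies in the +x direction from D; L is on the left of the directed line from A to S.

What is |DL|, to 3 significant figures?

31.6

D is at the origin; DS is horizontal with |DS| = 43.4 and S in +x, so S = (43.4, 0). DA runs at 100.0° with |DA| = 19.8, so A = (-3.44, 19.5). L is determined by |AL| = 30.8 and |LS| = 22.9 together: it lies at the intersection of circle(A, 30.8) and circle(S, 22.9). With |AS| = 50.7, the foot of the radical line on AS is 29.5 from A and the perpendicular offset is √(30.8² − 29.5²) = 8.69. Taking the left-of-AS solution: L = (27.2, 16.2).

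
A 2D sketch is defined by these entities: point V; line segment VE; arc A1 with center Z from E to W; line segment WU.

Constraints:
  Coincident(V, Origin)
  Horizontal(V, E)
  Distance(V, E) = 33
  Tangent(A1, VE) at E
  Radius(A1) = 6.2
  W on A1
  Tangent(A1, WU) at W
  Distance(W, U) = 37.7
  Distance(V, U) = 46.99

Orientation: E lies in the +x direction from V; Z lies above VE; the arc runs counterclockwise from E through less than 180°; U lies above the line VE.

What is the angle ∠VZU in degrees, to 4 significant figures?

81.50°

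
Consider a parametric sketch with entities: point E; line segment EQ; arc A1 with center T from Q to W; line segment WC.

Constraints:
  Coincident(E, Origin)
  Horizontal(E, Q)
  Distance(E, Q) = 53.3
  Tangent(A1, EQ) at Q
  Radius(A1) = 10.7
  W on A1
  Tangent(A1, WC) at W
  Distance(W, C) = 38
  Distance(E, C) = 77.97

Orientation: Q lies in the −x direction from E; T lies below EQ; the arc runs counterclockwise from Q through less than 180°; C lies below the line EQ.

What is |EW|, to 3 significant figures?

65.0

E is at the origin; EQ is horizontal with |EQ| = 53.3 and Q on the −x side, so Q = (-53.3, 0.00). Tangency of A1 to EQ means the radius TQ is perpendicular to EQ, so T = Q + (0, -10.7) = (-53.3, -10.7). Since TW ⟂ WC (tangency), |TC| = √(10.7² + 38.0²) = 39.5 regardless of where W sits on A1. So C lies on both circle(E, 77.97) and circle(T, 39.5); the below-EQ intersection is C = (-60.2, -49.6). W is the foot of the tangent from C: W = (-63.9, -11.8).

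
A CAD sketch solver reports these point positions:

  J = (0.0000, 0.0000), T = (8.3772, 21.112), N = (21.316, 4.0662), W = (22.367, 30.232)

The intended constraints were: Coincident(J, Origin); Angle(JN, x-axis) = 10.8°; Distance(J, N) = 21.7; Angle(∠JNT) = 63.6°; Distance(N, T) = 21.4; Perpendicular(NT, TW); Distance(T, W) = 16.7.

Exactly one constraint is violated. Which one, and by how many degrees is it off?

Perpendicular(NT, TW) — off by 4.10°.

J = (0.00, 0.00) ✓; JN at 10.80° ✓; |JN| = 21.70 ✓; ∠JNT = 63.60° ✓; |NT| = 21.40 ✓; ∠(NT, TW) = 94.10° ✗; |TW| = 16.70 ✓.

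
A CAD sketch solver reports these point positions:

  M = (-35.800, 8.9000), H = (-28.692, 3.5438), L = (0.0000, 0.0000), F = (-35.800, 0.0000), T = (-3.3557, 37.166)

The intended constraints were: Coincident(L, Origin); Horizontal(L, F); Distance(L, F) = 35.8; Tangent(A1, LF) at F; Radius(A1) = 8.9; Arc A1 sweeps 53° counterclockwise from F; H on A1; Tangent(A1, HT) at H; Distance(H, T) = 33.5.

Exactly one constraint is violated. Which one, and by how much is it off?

Distance(H, T) = 33.5 — off by 8.60.

L = (0.00, 0.00) ✓; L.y = 0.00, F.y = 0.00 ✓; |LF| = 35.80 ✓; ∠(MF, FL) = 90.00° ✓; |MF| = 8.900 ✓; bearing(M→H) − bearing(M→F) = 53.00° ✓; |MH| = 8.900 ✓; ∠(MH, HT) = 90.00° ✓; |HT| = 42.10 ✗.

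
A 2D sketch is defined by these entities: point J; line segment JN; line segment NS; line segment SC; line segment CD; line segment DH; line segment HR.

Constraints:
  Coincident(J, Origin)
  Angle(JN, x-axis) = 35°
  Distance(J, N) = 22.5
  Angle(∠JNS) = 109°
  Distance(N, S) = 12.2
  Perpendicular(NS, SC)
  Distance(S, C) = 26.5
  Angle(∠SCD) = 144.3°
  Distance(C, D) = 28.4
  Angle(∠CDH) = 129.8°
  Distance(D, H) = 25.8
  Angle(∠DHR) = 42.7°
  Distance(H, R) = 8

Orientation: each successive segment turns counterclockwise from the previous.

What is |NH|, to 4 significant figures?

59.57

J is at the origin; JN runs at 35.0° with length 22.5, so N = (18.43, 12.91). ∠JNS = 109.0° gives NS at 106.0° from the x-axis; with |NS| = 12.2, S = (15.07, 24.63). The perpendicularity gives SC at right angles to NS, so SC runs at -164.0°; with |SC| = 26.5, C = (-10.41, 17.33). ∠SCD = 144.3° gives CD at -128.3° from the x-axis; with |CD| = 28.4, D = (-28.01, -4.959). ∠CDH = 129.8° gives DH at -78.10° from the x-axis; with |DH| = 25.8, H = (-22.69, -30.20). Then |NH| = |H − N| = 59.57.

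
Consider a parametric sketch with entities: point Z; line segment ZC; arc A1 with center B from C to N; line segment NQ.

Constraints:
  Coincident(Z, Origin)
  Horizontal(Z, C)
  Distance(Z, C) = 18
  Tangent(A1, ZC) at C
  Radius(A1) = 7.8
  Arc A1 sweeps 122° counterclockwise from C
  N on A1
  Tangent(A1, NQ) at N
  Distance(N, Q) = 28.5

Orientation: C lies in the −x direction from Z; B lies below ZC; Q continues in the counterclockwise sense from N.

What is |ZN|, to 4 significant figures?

27.35

Z is at the origin; Z and C share the same y with |ZC| = 18.0 and C on the −x side, so C = (-18.00, 0.000). Since A1 is tangent to ZC there, BC ⟂ ZC, so B = C + (0, -7.8) = (-18.00, -7.800). On A1, C sits at bearing 90° from B; a 122° counterclockwise sweep puts N at bearing 212°, so N = B + 7.8·(cos 212°, sin 212°) = (-24.61, -11.93). Then |ZN| = |N − Z| = 27.35.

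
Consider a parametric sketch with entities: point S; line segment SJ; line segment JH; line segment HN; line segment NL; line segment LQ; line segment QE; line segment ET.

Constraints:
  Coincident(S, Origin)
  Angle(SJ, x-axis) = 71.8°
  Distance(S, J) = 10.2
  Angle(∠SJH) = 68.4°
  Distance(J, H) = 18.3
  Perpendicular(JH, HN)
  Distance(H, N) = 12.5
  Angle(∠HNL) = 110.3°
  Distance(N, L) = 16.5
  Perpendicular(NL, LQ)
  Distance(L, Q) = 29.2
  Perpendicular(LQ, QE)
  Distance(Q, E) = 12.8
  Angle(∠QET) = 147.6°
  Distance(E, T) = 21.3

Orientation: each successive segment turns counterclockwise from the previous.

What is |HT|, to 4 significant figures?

11.65

S is at the origin; SJ runs at 71.8° with length 10.2, so J = (3.186, 9.690). ∠SJH = 68.4° gives JH at -176.6° from the x-axis; with |JH| = 18.3, H = (-15.08, 8.604). The perpendicularity gives HN at right angles to JH, so HN runs at -86.60°; with |HN| = 12.5, N = (-14.34, -3.874). ∠HNL = 110.3° gives NL at -16.90° from the x-axis; with |NL| = 16.5, L = (1.447, -8.670). NL ⟂ LQ, so LQ runs at 73.10°; with |LQ| = 29.2, Q = (9.935, 19.27). LQ ⟂ QE, so QE runs at 163.1°; with |QE| = 12.8, E = (-2.312, 22.99). ∠QET = 147.6° gives ET at -164.5° from the x-axis; with |ET| = 21.3, T = (-22.84, 17.30). Then |HT| = |T − H| = 11.65.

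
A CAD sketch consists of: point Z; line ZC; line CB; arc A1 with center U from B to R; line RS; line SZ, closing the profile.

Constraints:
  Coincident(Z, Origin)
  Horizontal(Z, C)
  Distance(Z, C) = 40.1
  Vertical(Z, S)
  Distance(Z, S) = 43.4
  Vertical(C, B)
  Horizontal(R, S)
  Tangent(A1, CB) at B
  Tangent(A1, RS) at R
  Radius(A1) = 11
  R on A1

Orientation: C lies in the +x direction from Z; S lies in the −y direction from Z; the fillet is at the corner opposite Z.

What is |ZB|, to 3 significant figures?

51.6

Z is at the origin; ZC is horizontal with |ZC| = 40.1 and C on the +x side, so C = (40.1, 0.00). ZS is vertical with |ZS| = 43.4 and S on the −y side, so S = (0.00, -43.4). The virtual corner opposite Z is at (40.1, -43.4). A1 meets CB tangentially, so UB is at right angles to CB and the tangent condition forces UR to be normal to RS, with radius 11.0, so the center U sits 11.0 in from both sides at U = (29.1, -32.4). That places the tangent points at B = (40.1, -32.4) on CB and R = (29.1, -43.4) on RS. Then |ZB| = |B − Z| = 51.6.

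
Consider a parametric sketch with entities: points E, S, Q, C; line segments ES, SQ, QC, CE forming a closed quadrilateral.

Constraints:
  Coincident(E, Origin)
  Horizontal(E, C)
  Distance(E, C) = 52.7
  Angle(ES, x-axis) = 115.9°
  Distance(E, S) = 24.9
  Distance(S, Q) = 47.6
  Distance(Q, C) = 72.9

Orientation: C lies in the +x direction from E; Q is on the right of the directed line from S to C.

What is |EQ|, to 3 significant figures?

29.5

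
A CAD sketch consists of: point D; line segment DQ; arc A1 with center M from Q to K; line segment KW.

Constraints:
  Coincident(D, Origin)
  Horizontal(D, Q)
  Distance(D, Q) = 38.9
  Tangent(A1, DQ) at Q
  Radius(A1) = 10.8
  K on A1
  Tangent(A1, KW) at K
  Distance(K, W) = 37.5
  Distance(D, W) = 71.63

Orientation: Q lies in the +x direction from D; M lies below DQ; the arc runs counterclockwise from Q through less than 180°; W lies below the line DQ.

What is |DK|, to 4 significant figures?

35.30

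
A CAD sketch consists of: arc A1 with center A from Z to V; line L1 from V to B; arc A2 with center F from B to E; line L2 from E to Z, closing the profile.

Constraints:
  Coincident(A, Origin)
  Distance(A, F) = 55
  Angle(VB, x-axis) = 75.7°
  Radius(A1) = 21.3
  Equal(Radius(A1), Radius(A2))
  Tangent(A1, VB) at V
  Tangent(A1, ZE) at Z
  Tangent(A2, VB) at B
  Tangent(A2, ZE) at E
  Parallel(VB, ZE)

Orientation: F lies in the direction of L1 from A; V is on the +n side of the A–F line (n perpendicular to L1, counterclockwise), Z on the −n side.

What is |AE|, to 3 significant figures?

59.0

The slot axis is L1's direction at 75.7°, so u = (cos 75.7°, sin 75.7°) = (0.247, 0.969) and n = (−sin 75.7°, cos 75.7°) = (-0.969, 0.247). A is at the origin and F lies 55.0 along u from A, so F = 55.0·u = (13.6, 53.3). Tangency of A1 to both parallel lines with radius 21.3 puts V and Z at A ± 21.3·n: V = (-20.6, 5.26), Z = (20.6, -5.26). Equal radii place B and E the same way about F: B = F + 21.3·n = (-7.06, 58.6), E = F − 21.3·n = (34.2, 48.0). Then |AE| = |E − A| = 59.0.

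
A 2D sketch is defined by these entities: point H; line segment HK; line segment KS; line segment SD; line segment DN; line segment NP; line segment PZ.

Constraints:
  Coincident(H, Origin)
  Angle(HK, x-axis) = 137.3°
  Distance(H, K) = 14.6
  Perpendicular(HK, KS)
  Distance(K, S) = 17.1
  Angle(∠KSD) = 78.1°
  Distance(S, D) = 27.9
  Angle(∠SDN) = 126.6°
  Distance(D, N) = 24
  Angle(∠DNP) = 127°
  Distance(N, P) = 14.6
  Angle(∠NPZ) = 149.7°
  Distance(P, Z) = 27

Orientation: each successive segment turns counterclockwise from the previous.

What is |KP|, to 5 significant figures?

38.316

H is at the origin; HK runs at 137.3° with length 14.6, so K = (-10.730, 9.9011). The perpendicularity gives KS at right angles to HK, so KS runs at -132.70°; with |KS| = 17.1, S = (-22.326, -2.6659). ∠KSD = 78.1° gives SD at -30.800° from the x-axis; with |SD| = 27.9, D = (1.6387, -16.952). ∠SDN = 126.6° gives DN at 22.600° from the x-axis; with |DN| = 24.0, N = (23.796, -7.7288). ∠DNP = 127.0° gives NP at 75.600° from the x-axis; with |NP| = 14.6, P = (27.427, 6.4125). Then |KP| = |P − K| = 38.316.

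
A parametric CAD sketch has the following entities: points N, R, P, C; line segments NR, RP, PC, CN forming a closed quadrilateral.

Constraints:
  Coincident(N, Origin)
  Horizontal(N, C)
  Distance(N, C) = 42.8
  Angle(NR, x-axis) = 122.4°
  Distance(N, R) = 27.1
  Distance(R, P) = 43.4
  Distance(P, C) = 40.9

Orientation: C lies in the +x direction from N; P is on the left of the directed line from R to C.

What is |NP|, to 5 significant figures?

45.798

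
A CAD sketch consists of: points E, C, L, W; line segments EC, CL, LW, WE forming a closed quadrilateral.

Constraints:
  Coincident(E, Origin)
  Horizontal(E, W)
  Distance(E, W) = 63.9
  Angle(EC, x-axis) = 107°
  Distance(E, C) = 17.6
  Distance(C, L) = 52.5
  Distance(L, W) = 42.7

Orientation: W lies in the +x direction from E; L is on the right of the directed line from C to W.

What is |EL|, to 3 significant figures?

36.9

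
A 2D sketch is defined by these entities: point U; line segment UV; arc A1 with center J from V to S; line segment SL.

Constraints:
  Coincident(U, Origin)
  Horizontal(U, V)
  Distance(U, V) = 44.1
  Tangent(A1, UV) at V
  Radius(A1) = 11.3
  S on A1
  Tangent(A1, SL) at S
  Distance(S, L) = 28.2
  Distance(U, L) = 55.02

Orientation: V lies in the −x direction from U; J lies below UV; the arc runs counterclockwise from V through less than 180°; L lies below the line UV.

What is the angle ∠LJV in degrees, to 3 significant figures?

166°

U is at the origin; UV is horizontal with |UV| = 44.1 and V on the −x side, so V = (-44.1, 0.00). A1 meets UV tangentially, so JV is at right angles to UV, so J = V + (0, -11.3) = (-44.1, -11.3). Since JS ⟂ SL (tangency), |JL| = √(11.3² + 28.2²) = 30.4 regardless of where S sits on A1. So L lies on both circle(U, 55.02) and circle(J, 30.4); the below-UV intersection is L = (-36.9, -40.8). S is the foot of the tangent from L: S = (-53.3, -17.9).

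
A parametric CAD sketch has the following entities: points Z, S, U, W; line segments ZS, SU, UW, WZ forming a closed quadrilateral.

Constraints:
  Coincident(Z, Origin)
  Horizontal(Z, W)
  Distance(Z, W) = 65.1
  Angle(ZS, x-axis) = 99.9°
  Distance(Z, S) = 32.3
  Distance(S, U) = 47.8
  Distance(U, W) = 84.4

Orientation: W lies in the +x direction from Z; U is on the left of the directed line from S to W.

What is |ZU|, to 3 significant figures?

74.7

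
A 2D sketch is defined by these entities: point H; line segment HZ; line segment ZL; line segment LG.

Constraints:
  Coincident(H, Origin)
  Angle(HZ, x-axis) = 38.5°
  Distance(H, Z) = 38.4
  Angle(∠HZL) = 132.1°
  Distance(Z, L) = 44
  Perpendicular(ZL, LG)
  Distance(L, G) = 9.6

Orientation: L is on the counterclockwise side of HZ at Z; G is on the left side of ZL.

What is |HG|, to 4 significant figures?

72.26

∠HZL = 132.1°, so ZL runs at 38.5° + (180° − 132.1°) = 86.40° from the x-axis; with |ZL| = 44.0, L = Z + 44.0·(cos 86.40°, sin 86.40°) = (32.81, 67.82). The perpendicularity gives LG at right angles to ZL; with |LG| = 9.6 on the left of ZL, G = L + 9.6·(-0.9980, 0.06279) = (23.23, 68.42). Then |HG| = |G − H| = 72.26.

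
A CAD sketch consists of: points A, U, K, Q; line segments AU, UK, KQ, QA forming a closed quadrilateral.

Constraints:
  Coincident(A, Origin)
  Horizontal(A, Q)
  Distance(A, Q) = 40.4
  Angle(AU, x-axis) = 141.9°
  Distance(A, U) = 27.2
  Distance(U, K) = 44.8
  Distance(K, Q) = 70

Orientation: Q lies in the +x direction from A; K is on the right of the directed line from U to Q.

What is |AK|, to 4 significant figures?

36.70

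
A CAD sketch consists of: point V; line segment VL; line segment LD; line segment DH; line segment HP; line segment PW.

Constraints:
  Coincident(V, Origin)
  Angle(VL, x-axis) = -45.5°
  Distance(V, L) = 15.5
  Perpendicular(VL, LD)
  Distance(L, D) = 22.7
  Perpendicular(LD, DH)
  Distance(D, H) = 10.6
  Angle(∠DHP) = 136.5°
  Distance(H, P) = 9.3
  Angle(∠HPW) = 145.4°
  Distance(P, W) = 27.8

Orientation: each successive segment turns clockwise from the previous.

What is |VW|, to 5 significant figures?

13.279

V is at the origin; VL runs at -45.5° with length 15.5, so L = (10.864, -11.055). The perpendicularity gives LD at right angles to VL, so LD runs at -135.50°; with |LD| = 22.7, D = (-5.3267, -26.966). LD ⟂ DH, so DH runs at 134.50°; with |DH| = 10.6, H = (-12.756, -19.406). ∠DHP = 136.5° gives HP at 91.000° from the x-axis; with |HP| = 9.3, P = (-12.919, -10.107). ∠HPW = 145.4° gives PW at 56.400° from the x-axis; with |PW| = 27.8, W = (2.4656, 13.048). Then |VW| = |W − V| = 13.279.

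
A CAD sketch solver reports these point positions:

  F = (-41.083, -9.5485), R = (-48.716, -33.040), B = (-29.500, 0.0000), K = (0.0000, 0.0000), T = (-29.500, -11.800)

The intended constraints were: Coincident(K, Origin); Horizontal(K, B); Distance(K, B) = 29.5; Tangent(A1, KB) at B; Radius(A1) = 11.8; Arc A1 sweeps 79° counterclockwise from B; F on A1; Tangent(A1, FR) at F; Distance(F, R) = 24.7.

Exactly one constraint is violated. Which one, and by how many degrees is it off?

Tangent(A1, FR) at F — off by 7.00°.

K = (0.00, 0.00) ✓; K.y = 0.00, B.y = 0.00 ✓; |KB| = 29.50 ✓; ∠(TB, BK) = 90.00° ✓; |TB| = 11.80 ✓; bearing(T→F) − bearing(T→B) = 79.00° ✓; |TF| = 11.80 ✓; ∠(TF, FR) = 97.00° ✗; |FR| = 24.70 ✓.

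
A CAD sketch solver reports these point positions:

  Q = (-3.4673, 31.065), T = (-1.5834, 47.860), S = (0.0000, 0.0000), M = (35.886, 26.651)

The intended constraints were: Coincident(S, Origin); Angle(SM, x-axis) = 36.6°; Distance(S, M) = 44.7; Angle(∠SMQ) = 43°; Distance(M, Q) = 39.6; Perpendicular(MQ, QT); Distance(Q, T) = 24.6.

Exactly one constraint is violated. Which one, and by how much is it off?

Distance(Q, T) = 24.6 — off by 7.70.

S = (0.00, 0.00) ✓; SM at 36.60° ✓; |SM| = 44.70 ✓; ∠SMQ = 43.00° ✓; |MQ| = 39.60 ✓; ∠(MQ, QT) = 90.00° ✓; |QT| = 16.90 ✗.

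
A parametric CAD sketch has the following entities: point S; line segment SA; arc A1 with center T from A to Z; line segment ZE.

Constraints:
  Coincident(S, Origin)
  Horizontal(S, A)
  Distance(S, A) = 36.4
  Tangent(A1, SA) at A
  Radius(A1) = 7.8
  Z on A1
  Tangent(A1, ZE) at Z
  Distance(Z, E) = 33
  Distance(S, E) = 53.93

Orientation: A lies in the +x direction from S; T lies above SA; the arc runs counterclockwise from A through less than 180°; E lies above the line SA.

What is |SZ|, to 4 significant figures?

45.00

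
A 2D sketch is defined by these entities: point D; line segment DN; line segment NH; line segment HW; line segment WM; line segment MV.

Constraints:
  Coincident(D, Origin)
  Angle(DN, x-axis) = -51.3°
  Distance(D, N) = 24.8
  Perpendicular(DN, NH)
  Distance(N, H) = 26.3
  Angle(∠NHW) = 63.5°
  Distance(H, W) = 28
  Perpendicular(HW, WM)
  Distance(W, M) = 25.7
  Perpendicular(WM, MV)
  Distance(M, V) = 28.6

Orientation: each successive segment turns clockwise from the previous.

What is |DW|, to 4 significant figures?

13.81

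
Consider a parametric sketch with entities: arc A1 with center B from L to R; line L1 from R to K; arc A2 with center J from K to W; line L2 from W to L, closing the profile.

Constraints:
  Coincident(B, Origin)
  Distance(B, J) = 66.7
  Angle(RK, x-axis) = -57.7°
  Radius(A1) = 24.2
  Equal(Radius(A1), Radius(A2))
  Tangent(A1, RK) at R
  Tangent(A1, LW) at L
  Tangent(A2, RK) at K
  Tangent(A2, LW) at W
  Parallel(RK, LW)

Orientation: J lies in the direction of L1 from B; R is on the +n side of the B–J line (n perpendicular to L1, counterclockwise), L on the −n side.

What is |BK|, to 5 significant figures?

70.954

The slot axis is L1's direction at -57.7°, so u = (cos -57.7°, sin -57.7°) = (0.53435, -0.84526) and n = (−sin -57.7°, cos -57.7°) = (0.84526, 0.53435). B is at the origin and J lies 66.7 along u from B, so J = 66.7·u = (35.641, -56.379). Tangency of A1 to both parallel lines with radius 24.2 puts R and L at B ± 24.2·n: R = (20.455, 12.931), L = (-20.455, -12.931). Equal radii place K and W the same way about J: K = J + 24.2·n = (56.097, -43.448), W = J − 24.2·n = (15.186, -69.310). Then |BK| = |K − B| = 70.954.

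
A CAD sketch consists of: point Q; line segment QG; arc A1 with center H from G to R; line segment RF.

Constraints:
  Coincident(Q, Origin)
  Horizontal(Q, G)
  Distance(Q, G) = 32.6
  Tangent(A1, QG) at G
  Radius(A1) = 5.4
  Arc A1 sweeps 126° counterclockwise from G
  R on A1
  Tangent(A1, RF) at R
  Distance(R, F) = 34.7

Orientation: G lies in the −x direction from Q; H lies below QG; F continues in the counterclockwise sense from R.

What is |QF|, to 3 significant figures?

40.2

On A1, G sits at bearing 90° from H; a 126° counterclockwise sweep puts R at bearing 216°, so R = H + 5.4·(cos 216°, sin 216°) = (-37.0, -8.57). A1 meets RF tangentially, so HR is at right angles to RF, so RF runs along (−sin 216°, cos 216°); with |RF| = 34.7, F = (-16.6, -36.6). Then |QF| = |F − Q| = 40.2.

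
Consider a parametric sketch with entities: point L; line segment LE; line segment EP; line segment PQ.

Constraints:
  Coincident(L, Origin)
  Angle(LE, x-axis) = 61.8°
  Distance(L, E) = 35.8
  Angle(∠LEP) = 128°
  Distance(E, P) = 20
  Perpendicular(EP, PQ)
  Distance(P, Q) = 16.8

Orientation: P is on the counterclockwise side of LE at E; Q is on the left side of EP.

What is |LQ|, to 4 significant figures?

43.56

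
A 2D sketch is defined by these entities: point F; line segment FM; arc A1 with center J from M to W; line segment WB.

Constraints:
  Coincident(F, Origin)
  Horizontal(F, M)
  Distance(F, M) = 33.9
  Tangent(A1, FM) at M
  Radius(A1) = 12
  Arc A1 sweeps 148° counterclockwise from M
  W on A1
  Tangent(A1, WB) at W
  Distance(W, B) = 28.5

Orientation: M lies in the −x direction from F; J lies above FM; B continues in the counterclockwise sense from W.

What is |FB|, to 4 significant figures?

63.75

F is at the origin; F and M share the same y with |FM| = 33.9 and M on the −x side, so M = (-33.90, 0.000). A1 meets FM tangentially, so JM is at right angles to FM, so J = M + (0, 12) = (-33.90, 12.00). On A1, M sits at bearing -90° from J; a 148° counterclockwise sweep puts W at bearing 58°, so W = J + 12.0·(cos 58°, sin 58°) = (-27.54, 22.18). A1 meets WB tangentially, so JW is at right angles to WB, so WB runs along (−sin 58°, cos 58°); with |WB| = 28.5, B = (-51.71, 37.28). Then |FB| = |B − F| = 63.75.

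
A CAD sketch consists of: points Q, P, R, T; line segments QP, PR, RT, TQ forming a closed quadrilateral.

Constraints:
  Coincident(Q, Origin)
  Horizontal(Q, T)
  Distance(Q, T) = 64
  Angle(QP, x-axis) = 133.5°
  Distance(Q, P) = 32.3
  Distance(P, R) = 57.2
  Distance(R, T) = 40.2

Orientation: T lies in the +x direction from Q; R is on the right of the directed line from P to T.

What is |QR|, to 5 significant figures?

26.441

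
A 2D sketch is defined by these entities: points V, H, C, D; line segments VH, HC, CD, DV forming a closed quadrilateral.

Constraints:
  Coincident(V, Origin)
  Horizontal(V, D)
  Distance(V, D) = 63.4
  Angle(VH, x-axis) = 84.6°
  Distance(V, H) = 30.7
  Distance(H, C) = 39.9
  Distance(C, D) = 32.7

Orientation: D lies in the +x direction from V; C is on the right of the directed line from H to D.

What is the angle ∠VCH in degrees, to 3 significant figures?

49.4°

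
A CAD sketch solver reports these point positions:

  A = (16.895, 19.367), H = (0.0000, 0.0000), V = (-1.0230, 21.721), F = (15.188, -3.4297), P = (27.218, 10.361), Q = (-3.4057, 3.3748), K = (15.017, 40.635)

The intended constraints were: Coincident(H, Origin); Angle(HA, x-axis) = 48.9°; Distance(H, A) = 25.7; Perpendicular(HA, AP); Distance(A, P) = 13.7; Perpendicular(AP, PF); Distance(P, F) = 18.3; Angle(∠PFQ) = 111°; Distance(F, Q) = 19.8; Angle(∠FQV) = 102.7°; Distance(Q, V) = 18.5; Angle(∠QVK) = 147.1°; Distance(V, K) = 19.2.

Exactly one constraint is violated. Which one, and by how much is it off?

Distance(V, K) = 19.2 — off by 5.60.

H = (0.00, 0.00) ✓; HA at 48.90° ✓; |HA| = 25.70 ✓; ∠(HA, AP) = 90.00° ✓; |AP| = 13.70 ✓; ∠(AP, PF) = 90.00° ✓; |PF| = 18.30 ✓; ∠PFQ = 111.0° ✓; |FQ| = 19.80 ✓; ∠FQV = 102.7° ✓; |QV| = 18.50 ✓; ∠QVK = 147.1° ✓; |VK| = 24.80 ✗.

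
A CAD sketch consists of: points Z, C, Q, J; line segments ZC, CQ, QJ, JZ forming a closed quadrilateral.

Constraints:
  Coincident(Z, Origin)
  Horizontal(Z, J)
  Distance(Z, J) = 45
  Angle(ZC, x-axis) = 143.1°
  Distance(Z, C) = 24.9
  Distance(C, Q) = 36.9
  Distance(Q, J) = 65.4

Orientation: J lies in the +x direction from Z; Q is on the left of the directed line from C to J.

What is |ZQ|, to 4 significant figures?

46.59

Checks: |CQ| = 36.90 ✓; |QJ| = 65.40 ✓.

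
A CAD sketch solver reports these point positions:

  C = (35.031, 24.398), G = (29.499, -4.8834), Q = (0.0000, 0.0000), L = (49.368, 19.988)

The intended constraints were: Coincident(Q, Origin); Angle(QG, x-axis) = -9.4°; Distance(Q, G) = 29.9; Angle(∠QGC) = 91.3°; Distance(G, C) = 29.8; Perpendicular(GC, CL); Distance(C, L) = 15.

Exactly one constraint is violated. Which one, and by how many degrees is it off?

Perpendicular(GC, CL) — off by 6.40°.

Q = (0.00, 0.00) ✓; QG at -9.400° ✓; |QG| = 29.90 ✓; ∠QGC = 91.30° ✓; |GC| = 29.80 ✓; ∠(GC, CL) = 96.40° ✗; |CL| = 15.00 ✓.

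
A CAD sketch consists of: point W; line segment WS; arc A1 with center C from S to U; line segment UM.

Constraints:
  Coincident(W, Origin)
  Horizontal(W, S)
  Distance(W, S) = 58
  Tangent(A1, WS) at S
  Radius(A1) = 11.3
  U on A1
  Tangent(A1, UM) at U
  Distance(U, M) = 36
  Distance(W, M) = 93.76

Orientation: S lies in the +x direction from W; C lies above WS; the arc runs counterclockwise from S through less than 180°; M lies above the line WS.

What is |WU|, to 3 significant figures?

67.8

W is at the origin; WS is horizontal with |WS| = 58.0 and S on the +x side, so S = (58.0, 0.00). Tangency of A1 to WS means the radius CS is perpendicular to WS, so C = S + (0, 11.3) = (58.0, 11.3). Since CU ⟂ UM (tangency), |CM| = √(11.3² + 36.0²) = 37.7 regardless of where U sits on A1. So M lies on both circle(W, 93.76) and circle(C, 37.7); the above-WS intersection is M = (86.6, 35.9). U is the foot of the tangent from M: U = (67.6, 5.33).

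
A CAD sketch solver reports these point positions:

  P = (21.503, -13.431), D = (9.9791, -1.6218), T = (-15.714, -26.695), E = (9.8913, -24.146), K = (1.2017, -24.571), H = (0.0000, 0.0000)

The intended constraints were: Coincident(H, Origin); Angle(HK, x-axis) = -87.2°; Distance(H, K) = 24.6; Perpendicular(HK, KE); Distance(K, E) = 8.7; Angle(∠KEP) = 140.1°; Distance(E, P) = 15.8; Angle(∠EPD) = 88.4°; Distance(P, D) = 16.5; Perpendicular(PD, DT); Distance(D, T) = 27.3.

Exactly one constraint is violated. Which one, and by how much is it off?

Distance(D, T) = 27.3 — off by 8.60.

H = (0.00, 0.00) ✓; HK at -87.20° ✓; |HK| = 24.60 ✓; ∠(HK, KE) = 90.00° ✓; |KE| = 8.700 ✓; ∠KEP = 140.1° ✓; |EP| = 15.80 ✓; ∠EPD = 88.40° ✓; |PD| = 16.50 ✓; ∠(PD, DT) = 90.00° ✓; |DT| = 35.90 ✗.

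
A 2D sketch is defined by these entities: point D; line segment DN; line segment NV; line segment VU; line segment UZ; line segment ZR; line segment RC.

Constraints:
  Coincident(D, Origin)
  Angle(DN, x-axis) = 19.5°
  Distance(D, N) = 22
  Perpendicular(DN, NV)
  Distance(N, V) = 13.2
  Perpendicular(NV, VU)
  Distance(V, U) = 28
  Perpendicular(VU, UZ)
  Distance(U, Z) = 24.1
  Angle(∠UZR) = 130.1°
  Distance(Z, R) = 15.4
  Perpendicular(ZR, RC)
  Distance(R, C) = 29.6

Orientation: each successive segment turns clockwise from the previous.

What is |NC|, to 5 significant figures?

3.3792

∠UZR = 130.1° gives ZR at 59.600° from the x-axis; with |ZR| = 15.4, R = (-1.5014, 21.555). ZR is perpendicular to RC, so RC runs at -30.400°; with |RC| = 29.6, C = (24.029, 6.5761). Then |NC| = |C − N| = 3.3792.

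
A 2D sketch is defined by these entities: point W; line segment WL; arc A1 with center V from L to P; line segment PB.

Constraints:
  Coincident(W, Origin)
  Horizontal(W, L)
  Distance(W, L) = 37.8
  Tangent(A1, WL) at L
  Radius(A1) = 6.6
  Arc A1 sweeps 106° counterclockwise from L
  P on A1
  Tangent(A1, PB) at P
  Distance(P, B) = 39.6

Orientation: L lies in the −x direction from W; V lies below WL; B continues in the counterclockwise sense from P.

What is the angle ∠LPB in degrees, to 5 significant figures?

127.00°

On A1, L sits at bearing 90° from V; a 106° counterclockwise sweep puts P at bearing 196°, so P = V + 6.6·(cos 196°, sin 196°) = (-44.144, -8.4192). Since A1 is tangent to PB there, VP ⟂ PB, so PB runs along (−sin 196°, cos 196°); with |PB| = 39.6, B = (-33.229, -46.485). Then cos ∠LPB = PL·PB / (|PL||PB|), giving 127.00°.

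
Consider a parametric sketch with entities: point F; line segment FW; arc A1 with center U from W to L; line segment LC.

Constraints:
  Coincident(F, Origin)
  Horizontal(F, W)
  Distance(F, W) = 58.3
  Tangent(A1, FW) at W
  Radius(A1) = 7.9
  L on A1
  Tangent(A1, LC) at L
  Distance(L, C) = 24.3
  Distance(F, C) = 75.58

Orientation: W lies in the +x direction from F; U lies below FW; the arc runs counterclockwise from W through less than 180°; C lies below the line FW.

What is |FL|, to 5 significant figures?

54.108

Checks: F = (0.00, 0.00) ✓; |UL| = 7.900 ✓; ∠(UL, LC) = 90.00° ✓; |LC| = 24.30 ✓; |FC| = 75.58 ✓.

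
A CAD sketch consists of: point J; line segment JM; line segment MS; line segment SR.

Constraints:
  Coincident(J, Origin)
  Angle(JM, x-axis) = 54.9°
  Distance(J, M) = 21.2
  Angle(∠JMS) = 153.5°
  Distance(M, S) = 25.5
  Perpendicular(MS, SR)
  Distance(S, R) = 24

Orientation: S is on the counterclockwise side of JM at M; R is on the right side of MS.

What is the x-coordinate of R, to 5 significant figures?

39.733

J is at the origin; JM runs at 54.9° with length 21.2, so M = 21.2·(cos 54.9°, sin 54.9°) = (12.190, 17.345). ∠JMS = 153.5°, so MS runs at 54.9° + (180° − 153.5°) = 81.400° from the x-axis; with |MS| = 25.5, S = M + 25.5·(cos 81.400°, sin 81.400°) = (16.003, 42.558). The perpendicularity gives SR at right angles to MS; with |SR| = 24.0 on the right of MS, R = S + 24.0·(0.98876, -0.14954) = (39.733, 38.969). So R.x = 39.733.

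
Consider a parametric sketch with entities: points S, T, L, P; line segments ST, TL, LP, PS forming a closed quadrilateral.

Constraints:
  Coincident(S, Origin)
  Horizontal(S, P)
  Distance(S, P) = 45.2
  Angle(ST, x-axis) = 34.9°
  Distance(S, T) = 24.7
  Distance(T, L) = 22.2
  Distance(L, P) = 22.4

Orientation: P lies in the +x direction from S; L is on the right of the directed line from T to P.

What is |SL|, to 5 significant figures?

25.375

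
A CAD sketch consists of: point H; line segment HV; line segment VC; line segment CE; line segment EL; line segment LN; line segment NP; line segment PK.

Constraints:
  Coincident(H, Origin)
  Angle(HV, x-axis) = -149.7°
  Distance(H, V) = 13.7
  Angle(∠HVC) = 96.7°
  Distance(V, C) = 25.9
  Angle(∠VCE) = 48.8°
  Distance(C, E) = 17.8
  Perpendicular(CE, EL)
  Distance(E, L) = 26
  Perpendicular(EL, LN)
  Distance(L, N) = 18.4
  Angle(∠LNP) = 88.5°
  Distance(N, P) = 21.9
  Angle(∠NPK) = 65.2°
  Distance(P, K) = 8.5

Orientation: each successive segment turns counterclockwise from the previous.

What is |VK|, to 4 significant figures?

14.98

H is at the origin; HV runs at -149.7° with length 13.7, so V = (-11.83, -6.912). ∠HVC = 96.7° gives VC at -66.40° from the x-axis; with |VC| = 25.9, C = (-1.459, -30.65). ∠VCE = 48.8° gives CE at 64.80° from the x-axis; with |CE| = 17.8, E = (6.119, -14.54). The perpendicularity gives EL at right angles to CE, so EL runs at 154.8°; with |EL| = 26.0, L = (-17.41, -3.470). The perpendicularity gives LN at right angles to EL, so LN runs at -115.2°; with |LN| = 18.4, N = (-25.24, -20.12). ∠LNP = 88.5° gives NP at -23.70° from the x-axis; with |NP| = 21.9, P = (-5.187, -28.92). ∠NPK = 65.2° gives PK at 91.10° from the x-axis; with |PK| = 8.5, K = (-5.351, -20.42). Then |VK| = |K − V| = 14.98.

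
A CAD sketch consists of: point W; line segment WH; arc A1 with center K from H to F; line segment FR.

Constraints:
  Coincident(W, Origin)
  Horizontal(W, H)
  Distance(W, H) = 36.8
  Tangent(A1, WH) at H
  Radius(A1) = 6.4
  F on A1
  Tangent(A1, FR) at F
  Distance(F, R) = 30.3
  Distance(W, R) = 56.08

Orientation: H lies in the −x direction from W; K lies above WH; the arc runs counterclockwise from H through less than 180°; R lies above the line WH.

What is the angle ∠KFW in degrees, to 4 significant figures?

142.0°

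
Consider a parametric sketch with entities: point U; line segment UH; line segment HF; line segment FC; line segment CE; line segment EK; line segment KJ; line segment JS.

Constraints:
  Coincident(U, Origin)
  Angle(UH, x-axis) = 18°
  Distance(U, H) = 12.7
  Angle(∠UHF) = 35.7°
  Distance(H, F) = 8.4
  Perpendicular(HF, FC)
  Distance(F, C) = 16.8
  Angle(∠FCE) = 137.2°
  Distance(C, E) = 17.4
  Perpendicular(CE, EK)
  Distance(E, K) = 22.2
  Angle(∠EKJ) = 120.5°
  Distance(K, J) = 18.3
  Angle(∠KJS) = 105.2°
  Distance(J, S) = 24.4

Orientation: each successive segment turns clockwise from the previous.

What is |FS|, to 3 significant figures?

4.63

U is at the origin; UH runs at 18.0° with length 12.7, so H = (12.1, 3.92). ∠UHF = 35.7° gives HF at -126° from the x-axis; with |HF| = 8.4, F = (7.11, -2.85). The perpendicularity gives FC at right angles to HF, so FC runs at 144°; with |FC| = 16.8, C = (-6.43, 7.10). ∠FCE = 137.2° gives CE at 101° from the x-axis; with |CE| = 17.4, E = (-9.72, 24.2). CE ⟂ EK, so EK runs at 10.9°; with |EK| = 22.2, K = (12.1, 28.4). ∠EKJ = 120.5° gives KJ at -48.6° from the x-axis; with |KJ| = 18.3, J = (24.2, 14.7). ∠KJS = 105.2° gives JS at -123° from the x-axis; with |JS| = 24.4, S = (10.7, -5.71). Then |FS| = |S − F| = 4.63.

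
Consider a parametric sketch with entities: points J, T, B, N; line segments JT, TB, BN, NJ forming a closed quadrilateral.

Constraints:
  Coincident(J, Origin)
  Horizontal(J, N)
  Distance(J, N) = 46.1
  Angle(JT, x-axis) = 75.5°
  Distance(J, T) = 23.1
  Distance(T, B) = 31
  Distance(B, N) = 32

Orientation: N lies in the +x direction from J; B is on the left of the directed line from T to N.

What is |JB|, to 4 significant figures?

46.86

Checks: |TB| = 31.00 ✓; |BN| = 32.00 ✓.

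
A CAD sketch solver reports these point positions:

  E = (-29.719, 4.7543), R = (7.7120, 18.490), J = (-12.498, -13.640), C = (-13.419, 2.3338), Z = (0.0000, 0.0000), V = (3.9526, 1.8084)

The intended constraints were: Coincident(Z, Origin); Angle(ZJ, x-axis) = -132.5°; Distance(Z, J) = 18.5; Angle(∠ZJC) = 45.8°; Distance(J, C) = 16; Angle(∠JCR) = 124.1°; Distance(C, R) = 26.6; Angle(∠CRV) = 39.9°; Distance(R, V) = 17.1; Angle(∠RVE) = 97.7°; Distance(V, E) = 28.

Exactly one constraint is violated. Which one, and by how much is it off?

Distance(V, E) = 28 — off by 5.80.

Z = (0.00, 0.00) ✓; ZJ at -132.5° ✓; |ZJ| = 18.50 ✓; ∠ZJC = 45.80° ✓; |JC| = 16.00 ✓; ∠JCR = 124.1° ✓; |CR| = 26.60 ✓; ∠CRV = 39.90° ✓; |RV| = 17.10 ✓; ∠RVE = 97.70° ✓; |VE| = 33.80 ✗.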